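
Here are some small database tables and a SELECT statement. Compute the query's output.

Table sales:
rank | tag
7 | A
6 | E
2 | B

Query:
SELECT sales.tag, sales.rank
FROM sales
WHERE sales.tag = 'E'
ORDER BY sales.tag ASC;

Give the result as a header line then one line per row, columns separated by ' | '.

After WHERE (1 rows):
sales.rank | sales.tag
6 | E
After SELECT (1 rows):
sales.tag | sales.rank
E | 6
After ORDER BY (1 rows):
sales.tag | sales.rank
E | 6

== RESULT ==
sales.tag | sales.rank
E | 6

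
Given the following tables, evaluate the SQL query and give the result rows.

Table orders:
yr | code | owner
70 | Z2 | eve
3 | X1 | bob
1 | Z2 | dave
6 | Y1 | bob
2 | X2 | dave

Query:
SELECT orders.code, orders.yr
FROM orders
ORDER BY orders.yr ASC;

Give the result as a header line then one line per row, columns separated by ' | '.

After SELECT (5 rows):
orders.code | orders.yr
Z2 | 70
X1 | 3
Z2 | 1
Y1 | 6
X2 | 2
After ORDER BY (5 rows):
orders.code | orders.yr
Z2 | 1
X2 | 2
X1 | 3
Y1 | 6
Z2 | 70

== RESULT ==
orders.code | orders.yr
Z2 | 1
X2 | 2
X1 | 3
Y1 | 6
Z2 | 70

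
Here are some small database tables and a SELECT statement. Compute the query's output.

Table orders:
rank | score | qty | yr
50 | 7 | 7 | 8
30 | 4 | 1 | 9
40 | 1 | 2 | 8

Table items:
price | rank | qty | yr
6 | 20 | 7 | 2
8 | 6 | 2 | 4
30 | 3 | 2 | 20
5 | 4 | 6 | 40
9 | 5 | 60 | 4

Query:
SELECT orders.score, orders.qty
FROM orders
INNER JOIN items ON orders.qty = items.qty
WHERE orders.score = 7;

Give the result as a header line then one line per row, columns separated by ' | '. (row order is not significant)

== RESULT ==
orders.score | orders.qty
7 | 7

Derivation:
After JOIN items (3 rows):
orders.rank | orders.score | orders.qty | orders.yr | items.price | items.rank | items.qty | items.yr
50 | 7 | 7 | 8 | 6 | 20 | 7 | 2
40 | 1 | 2 | 8 | 8 | 6 | 2 | 4
40 | 1 | 2 | 8 | 30 | 3 | 2 | 20
After WHERE (1 rows):
orders.rank | orders.score | orders.qty | orders.yr | items.price | items.rank | items.qty | items.yr
50 | 7 | 7 | 8 | 6 | 20 | 7 | 2
After SELECT (1 rows):
orders.score | orders.qty
7 | 7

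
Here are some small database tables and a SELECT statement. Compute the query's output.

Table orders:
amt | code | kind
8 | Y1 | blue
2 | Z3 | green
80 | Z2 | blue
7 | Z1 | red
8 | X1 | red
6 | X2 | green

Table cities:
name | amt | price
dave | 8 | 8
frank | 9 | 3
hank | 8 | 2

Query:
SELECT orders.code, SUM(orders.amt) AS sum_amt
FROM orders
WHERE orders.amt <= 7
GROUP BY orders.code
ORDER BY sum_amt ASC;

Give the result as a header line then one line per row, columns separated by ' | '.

== RESULT ==
orders.code | sum_amt
Z3 | 2
X2 | 6
Z1 | 7

Derivation:
After WHERE (3 rows):
orders.amt | orders.code | orders.kind
2 | Z3 | green
7 | Z1 | red
6 | X2 | green
After GROUP BY (3 rows):
orders.code | sum_amt
Z3 | 2
Z1 | 7
X2 | 6
After ORDER BY (3 rows):
orders.code | sum_amt
Z3 | 2
X2 | 6
Z1 | 7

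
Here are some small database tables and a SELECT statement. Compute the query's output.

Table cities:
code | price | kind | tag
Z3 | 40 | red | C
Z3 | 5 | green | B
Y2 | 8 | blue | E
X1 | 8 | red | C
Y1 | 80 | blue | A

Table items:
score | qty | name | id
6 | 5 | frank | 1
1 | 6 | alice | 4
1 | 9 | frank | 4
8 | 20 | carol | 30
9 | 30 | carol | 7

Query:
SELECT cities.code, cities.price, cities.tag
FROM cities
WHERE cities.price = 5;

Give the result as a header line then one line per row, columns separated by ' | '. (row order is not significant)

After WHERE (1 rows):
cities.code | cities.price | cities.kind | cities.tag
Z3 | 5 | green | B
After SELECT (1 rows):
cities.code | cities.price | cities.tag
Z3 | 5 | B

== RESULT ==
cities.code | cities.price | cities.tag
Z3 | 5 | B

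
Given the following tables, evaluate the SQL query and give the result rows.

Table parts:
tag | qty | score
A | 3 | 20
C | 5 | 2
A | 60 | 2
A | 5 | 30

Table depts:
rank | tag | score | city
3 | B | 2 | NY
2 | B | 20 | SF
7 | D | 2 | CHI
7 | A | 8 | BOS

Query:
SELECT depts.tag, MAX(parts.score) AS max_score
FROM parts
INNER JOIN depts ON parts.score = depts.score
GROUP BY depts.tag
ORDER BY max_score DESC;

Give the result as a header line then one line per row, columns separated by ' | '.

After JOIN depts (5 rows):
parts.tag | parts.qty | parts.score | depts.rank | depts.tag | depts.score | depts.city
A | 3 | 20 | 2 | B | 20 | SF
C | 5 | 2 | 3 | B | 2 | NY
C | 5 | 2 | 7 | D | 2 | CHI
A | 60 | 2 | 3 | B | 2 | NY
A | 60 | 2 | 7 | D | 2 | CHI
After GROUP BY (2 rows):
depts.tag | max_score
B | 20
D | 2
After ORDER BY (2 rows):
depts.tag | max_score
B | 20
D | 2

== RESULT ==
depts.tag | max_score
B | 20
D | 2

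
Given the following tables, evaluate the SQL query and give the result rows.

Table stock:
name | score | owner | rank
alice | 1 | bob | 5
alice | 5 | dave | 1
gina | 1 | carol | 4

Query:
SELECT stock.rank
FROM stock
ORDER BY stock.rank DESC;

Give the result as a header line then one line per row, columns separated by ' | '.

After SELECT (3 rows):
stock.rank
5
1
4
After ORDER BY (3 rows):
stock.rank
5
4
1

== RESULT ==
stock.rank
5
4
1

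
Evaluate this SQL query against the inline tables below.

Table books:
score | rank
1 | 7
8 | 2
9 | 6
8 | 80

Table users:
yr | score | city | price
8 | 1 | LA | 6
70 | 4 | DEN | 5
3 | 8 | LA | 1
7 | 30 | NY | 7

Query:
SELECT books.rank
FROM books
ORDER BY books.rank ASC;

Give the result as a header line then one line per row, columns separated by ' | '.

== RESULT ==
books.rank
2
6
7
80

Derivation:
After SELECT (4 rows):
books.rank
7
2
6
80
After ORDER BY (4 rows):
books.rank
2
6
7
80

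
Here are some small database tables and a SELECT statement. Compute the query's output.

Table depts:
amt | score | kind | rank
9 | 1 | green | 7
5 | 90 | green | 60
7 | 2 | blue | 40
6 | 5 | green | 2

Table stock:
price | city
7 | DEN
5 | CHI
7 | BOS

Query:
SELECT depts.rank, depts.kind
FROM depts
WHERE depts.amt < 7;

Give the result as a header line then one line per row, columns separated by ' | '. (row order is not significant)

After WHERE (2 rows):
depts.amt | depts.score | depts.kind | depts.rank
5 | 90 | green | 60
6 | 5 | green | 2
After SELECT (2 rows):
depts.rank | depts.kind
60 | green
2 | green

== RESULT ==
depts.rank | depts.kind
60 | green
2 | green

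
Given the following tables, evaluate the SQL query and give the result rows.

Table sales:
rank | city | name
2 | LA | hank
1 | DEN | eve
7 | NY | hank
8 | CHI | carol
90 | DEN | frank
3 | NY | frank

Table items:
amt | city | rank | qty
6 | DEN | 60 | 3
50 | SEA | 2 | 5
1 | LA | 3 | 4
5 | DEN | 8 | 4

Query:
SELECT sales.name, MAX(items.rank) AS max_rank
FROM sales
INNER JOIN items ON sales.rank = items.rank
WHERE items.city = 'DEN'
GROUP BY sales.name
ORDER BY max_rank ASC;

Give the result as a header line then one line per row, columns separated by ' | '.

After JOIN items (3 rows):
sales.rank | sales.city | sales.name | items.amt | items.city | items.rank | items.qty
2 | LA | hank | 50 | SEA | 2 | 5
8 | CHI | carol | 5 | DEN | 8 | 4
3 | NY | frank | 1 | LA | 3 | 4
After WHERE (1 rows):
sales.rank | sales.city | sales.name | items.amt | items.city | items.rank | items.qty
8 | CHI | carol | 5 | DEN | 8 | 4
After GROUP BY (1 rows):
sales.name | max_rank
carol | 8
After ORDER BY (1 rows):
sales.name | max_rank
carol | 8

== RESULT ==
sales.name | max_rank
carol | 8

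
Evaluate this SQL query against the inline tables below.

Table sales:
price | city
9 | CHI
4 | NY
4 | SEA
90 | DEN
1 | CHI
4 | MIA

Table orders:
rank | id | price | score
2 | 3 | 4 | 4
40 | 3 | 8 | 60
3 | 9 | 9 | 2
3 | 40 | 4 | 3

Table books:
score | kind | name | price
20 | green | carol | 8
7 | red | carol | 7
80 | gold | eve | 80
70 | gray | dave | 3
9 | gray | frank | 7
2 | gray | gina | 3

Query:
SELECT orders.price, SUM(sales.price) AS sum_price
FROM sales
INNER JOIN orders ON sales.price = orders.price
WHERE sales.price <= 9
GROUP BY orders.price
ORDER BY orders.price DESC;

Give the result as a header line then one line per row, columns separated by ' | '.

== RESULT ==
orders.price | sum_price
9 | 9
4 | 24

Derivation:
After JOIN orders (7 rows):
sales.price | sales.city | orders.rank | orders.id | orders.price | orders.score
9 | CHI | 3 | 9 | 9 | 2
4 | NY | 2 | 3 | 4 | 4
4 | NY | 3 | 40 | 4 | 3
4 | SEA | 2 | 3 | 4 | 4
4 | SEA | 3 | 40 | 4 | 3
4 | MIA | 2 | 3 | 4 | 4
4 | MIA | 3 | 40 | 4 | 3
After WHERE (7 rows):
sales.price | sales.city | orders.rank | orders.id | orders.price | orders.score
9 | CHI | 3 | 9 | 9 | 2
4 | NY | 2 | 3 | 4 | 4
4 | NY | 3 | 40 | 4 | 3
4 | SEA | 2 | 3 | 4 | 4
4 | SEA | 3 | 40 | 4 | 3
4 | MIA | 2 | 3 | 4 | 4
4 | MIA | 3 | 40 | 4 | 3
After GROUP BY (2 rows):
orders.price | sum_price
9 | 9
4 | 24
After ORDER BY (2 rows):
orders.price | sum_price
9 | 9
4 | 24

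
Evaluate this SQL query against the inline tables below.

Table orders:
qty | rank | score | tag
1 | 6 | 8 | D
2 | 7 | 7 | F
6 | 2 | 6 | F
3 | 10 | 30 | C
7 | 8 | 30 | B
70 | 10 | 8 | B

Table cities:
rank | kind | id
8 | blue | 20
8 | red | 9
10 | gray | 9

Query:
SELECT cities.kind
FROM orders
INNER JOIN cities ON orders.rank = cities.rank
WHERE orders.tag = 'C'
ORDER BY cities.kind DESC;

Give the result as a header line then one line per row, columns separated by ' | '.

After JOIN cities (4 rows):
orders.qty | orders.rank | orders.score | orders.tag | cities.rank | cities.kind | cities.id
3 | 10 | 30 | C | 10 | gray | 9
7 | 8 | 30 | B | 8 | blue | 20
7 | 8 | 30 | B | 8 | red | 9
70 | 10 | 8 | B | 10 | gray | 9
After WHERE (1 rows):
orders.qty | orders.rank | orders.score | orders.tag | cities.rank | cities.kind | cities.id
3 | 10 | 30 | C | 10 | gray | 9
After SELECT (1 rows):
cities.kind
gray
After ORDER BY (1 rows):
cities.kind
gray

== RESULT ==
cities.kind
gray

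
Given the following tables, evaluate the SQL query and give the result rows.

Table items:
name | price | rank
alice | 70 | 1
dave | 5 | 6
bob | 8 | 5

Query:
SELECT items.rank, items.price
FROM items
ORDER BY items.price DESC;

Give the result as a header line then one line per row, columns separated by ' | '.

After SELECT (3 rows):
items.rank | items.price
1 | 70
6 | 5
5 | 8
After ORDER BY (3 rows):
items.rank | items.price
1 | 70
5 | 8
6 | 5

== RESULT ==
items.rank | items.price
1 | 70
5 | 8
6 | 5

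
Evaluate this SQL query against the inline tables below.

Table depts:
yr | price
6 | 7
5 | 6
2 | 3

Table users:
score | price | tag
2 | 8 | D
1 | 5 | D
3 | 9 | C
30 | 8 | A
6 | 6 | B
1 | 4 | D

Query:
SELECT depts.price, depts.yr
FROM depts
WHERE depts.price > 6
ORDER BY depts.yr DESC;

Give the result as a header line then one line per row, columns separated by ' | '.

After WHERE (1 rows):
depts.yr | depts.price
6 | 7
After SELECT (1 rows):
depts.price | depts.yr
7 | 6
After ORDER BY (1 rows):
depts.price | depts.yr
7 | 6

== RESULT ==
depts.price | depts.yr
7 | 6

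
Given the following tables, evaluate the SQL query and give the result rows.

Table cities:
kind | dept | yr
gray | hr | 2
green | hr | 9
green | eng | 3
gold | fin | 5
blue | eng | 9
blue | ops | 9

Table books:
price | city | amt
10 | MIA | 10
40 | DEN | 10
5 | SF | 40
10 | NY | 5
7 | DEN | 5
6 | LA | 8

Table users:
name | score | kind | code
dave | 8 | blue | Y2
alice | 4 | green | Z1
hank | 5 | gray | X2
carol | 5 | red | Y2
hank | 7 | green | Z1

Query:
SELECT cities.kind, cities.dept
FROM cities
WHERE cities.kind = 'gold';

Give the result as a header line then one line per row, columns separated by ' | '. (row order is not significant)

== RESULT ==
cities.kind | cities.dept
gold | fin

Derivation:
After WHERE (1 rows):
cities.kind | cities.dept | cities.yr
gold | fin | 5
After SELECT (1 rows):
cities.kind | cities.dept
gold | fin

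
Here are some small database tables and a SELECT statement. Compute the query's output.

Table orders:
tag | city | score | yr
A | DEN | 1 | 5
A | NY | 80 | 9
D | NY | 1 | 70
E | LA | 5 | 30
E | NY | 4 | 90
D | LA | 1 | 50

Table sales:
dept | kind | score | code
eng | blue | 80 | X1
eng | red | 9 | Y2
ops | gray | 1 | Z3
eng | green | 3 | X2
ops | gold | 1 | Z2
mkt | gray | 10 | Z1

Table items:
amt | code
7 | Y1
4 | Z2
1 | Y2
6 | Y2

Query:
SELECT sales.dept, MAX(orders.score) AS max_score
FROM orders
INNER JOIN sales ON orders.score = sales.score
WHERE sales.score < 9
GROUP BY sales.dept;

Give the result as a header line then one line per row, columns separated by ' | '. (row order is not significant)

== RESULT ==
sales.dept | max_score
ops | 1

Derivation:
After JOIN sales (7 rows):
orders.tag | orders.city | orders.score | orders.yr | sales.dept | sales.kind | sales.score | sales.code
A | DEN | 1 | 5 | ops | gray | 1 | Z3
A | DEN | 1 | 5 | ops | gold | 1 | Z2
A | NY | 80 | 9 | eng | blue | 80 | X1
D | NY | 1 | 70 | ops | gray | 1 | Z3
D | NY | 1 | 70 | ops | gold | 1 | Z2
D | LA | 1 | 50 | ops | gray | 1 | Z3
D | LA | 1 | 50 | ops | gold | 1 | Z2
After WHERE (6 rows):
orders.tag | orders.city | orders.score | orders.yr | sales.dept | sales.kind | sales.score | sales.code
A | DEN | 1 | 5 | ops | gray | 1 | Z3
A | DEN | 1 | 5 | ops | gold | 1 | Z2
D | NY | 1 | 70 | ops | gray | 1 | Z3
D | NY | 1 | 70 | ops | gold | 1 | Z2
D | LA | 1 | 50 | ops | gray | 1 | Z3
D | LA | 1 | 50 | ops | gold | 1 | Z2
After GROUP BY (1 rows):
sales.dept | max_score
ops | 1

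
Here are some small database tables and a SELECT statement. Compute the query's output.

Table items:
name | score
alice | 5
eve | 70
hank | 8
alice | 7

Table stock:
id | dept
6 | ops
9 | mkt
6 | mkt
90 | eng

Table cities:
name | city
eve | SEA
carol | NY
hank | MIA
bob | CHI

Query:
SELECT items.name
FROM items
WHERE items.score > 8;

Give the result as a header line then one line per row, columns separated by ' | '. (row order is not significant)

After WHERE (1 rows):
items.name | items.score
eve | 70
After SELECT (1 rows):
items.name
eve

== RESULT ==
items.name
eve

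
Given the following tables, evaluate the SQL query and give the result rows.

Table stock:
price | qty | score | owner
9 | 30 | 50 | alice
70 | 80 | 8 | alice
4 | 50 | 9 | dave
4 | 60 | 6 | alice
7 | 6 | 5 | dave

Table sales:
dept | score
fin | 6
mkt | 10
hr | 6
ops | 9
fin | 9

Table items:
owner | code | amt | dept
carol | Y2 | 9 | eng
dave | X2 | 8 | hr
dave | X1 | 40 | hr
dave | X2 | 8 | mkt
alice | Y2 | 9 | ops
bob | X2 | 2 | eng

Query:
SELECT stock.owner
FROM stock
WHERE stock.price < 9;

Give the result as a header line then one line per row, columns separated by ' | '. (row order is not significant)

After WHERE (3 rows):
stock.price | stock.qty | stock.score | stock.owner
4 | 50 | 9 | dave
4 | 60 | 6 | alice
7 | 6 | 5 | dave
After SELECT (3 rows):
stock.owner
dave
alice
dave

== RESULT ==
stock.owner
dave
alice
dave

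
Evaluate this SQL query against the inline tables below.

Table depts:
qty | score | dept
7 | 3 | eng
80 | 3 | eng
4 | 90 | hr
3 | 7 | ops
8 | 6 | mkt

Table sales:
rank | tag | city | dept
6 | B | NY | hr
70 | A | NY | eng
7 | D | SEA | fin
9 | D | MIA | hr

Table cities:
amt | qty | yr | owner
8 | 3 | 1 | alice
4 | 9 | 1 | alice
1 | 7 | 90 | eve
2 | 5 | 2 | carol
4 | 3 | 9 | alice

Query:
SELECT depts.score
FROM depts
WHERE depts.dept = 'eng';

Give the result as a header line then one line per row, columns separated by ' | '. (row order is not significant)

== RESULT ==
depts.score
3
3

Derivation:
After WHERE (2 rows):
depts.qty | depts.score | depts.dept
7 | 3 | eng
80 | 3 | eng
After SELECT (2 rows):
depts.score
3
3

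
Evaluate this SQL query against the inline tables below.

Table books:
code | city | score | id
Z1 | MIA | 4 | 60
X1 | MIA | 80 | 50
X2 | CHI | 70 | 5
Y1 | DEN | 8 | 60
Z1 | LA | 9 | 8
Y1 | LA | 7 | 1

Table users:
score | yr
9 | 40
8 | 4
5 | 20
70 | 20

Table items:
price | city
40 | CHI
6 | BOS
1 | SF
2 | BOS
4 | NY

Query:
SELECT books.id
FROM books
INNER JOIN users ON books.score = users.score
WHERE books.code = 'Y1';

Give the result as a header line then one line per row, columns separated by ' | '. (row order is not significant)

After JOIN users (3 rows):
books.code | books.city | books.score | books.id | users.score | users.yr
X2 | CHI | 70 | 5 | 70 | 20
Y1 | DEN | 8 | 60 | 8 | 4
Z1 | LA | 9 | 8 | 9 | 40
After WHERE (1 rows):
books.code | books.city | books.score | books.id | users.score | users.yr
Y1 | DEN | 8 | 60 | 8 | 4
After SELECT (1 rows):
books.id
60

== RESULT ==
books.id
60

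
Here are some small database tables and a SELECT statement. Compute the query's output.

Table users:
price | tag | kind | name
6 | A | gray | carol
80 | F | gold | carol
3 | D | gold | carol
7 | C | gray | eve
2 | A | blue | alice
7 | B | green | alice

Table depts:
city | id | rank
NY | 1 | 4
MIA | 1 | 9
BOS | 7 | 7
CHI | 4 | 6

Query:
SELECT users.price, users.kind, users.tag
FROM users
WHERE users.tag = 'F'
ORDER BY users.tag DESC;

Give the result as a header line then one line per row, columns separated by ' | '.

After WHERE (1 rows):
users.price | users.tag | users.kind | users.name
80 | F | gold | carol
After SELECT (1 rows):
users.price | users.kind | users.tag
80 | gold | F
After ORDER BY (1 rows):
users.price | users.kind | users.tag
80 | gold | F

== RESULT ==
users.price | users.kind | users.tag
80 | gold | F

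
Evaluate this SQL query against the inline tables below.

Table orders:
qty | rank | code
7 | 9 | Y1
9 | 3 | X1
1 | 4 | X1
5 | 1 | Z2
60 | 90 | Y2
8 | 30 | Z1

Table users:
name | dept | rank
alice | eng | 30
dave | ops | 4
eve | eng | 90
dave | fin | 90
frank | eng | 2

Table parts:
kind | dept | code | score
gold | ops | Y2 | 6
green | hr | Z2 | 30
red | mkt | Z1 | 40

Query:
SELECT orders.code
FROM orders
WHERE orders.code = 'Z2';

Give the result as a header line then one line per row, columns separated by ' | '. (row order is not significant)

== RESULT ==
orders.code
Z2

Derivation:
After WHERE (1 rows):
orders.qty | orders.rank | orders.code
5 | 1 | Z2
After SELECT (1 rows):
orders.code
Z2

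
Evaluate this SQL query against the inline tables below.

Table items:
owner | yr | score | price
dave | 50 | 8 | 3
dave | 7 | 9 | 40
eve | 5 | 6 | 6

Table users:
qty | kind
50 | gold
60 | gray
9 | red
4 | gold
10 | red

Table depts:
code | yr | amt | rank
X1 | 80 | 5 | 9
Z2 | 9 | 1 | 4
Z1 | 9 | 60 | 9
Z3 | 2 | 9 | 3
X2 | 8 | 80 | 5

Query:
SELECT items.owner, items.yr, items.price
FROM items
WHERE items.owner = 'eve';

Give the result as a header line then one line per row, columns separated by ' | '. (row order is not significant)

After WHERE (1 rows):
items.owner | items.yr | items.score | items.price
eve | 5 | 6 | 6
After SELECT (1 rows):
items.owner | items.yr | items.price
eve | 5 | 6

== RESULT ==
items.owner | items.yr | items.price
eve | 5 | 6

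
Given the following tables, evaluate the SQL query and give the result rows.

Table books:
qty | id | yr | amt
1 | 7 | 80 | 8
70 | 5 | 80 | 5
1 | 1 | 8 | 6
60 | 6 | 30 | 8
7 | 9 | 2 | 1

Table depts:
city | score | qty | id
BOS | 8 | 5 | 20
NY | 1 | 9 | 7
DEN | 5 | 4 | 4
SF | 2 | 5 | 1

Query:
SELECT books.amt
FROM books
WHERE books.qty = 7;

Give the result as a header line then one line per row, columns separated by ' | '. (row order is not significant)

== RESULT ==
books.amt
1

Derivation:
After WHERE (1 rows):
books.qty | books.id | books.yr | books.amt
7 | 9 | 2 | 1
After SELECT (1 rows):
books.amt
1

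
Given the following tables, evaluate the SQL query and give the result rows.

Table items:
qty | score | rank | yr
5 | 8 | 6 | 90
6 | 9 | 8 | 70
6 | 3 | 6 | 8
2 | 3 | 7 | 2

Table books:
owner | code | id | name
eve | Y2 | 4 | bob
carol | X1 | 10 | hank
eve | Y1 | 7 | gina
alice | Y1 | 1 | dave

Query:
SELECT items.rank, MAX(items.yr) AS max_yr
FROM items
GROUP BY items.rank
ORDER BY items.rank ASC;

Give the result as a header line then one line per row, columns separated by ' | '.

After GROUP BY (3 rows):
items.rank | max_yr
6 | 90
8 | 70
7 | 2
After ORDER BY (3 rows):
items.rank | max_yr
6 | 90
7 | 2
8 | 70

== RESULT ==
items.rank | max_yr
6 | 90
7 | 2
8 | 70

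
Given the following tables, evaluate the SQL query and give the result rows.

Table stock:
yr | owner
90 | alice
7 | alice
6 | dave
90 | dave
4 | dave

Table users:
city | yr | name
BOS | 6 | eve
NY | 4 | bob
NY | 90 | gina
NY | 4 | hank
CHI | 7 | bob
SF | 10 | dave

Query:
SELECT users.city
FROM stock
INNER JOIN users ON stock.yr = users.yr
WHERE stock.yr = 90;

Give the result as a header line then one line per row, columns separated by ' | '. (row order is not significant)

== RESULT ==
users.city
NY
NY

Derivation:
After JOIN users (6 rows):
stock.yr | stock.owner | users.city | users.yr | users.name
90 | alice | NY | 90 | gina
7 | alice | CHI | 7 | bob
6 | dave | BOS | 6 | eve
90 | dave | NY | 90 | gina
4 | dave | NY | 4 | bob
4 | dave | NY | 4 | hank
After WHERE (2 rows):
stock.yr | stock.owner | users.city | users.yr | users.name
90 | alice | NY | 90 | gina
90 | dave | NY | 90 | gina
After SELECT (2 rows):
users.city
NY
NY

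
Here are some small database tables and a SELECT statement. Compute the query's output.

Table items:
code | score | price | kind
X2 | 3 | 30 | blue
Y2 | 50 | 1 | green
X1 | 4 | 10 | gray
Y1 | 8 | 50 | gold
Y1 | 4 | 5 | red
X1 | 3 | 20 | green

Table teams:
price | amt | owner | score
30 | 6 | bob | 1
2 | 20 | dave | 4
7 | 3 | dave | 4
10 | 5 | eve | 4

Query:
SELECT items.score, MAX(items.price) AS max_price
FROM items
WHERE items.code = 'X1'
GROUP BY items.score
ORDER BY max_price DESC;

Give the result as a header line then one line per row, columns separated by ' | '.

== RESULT ==
items.score | max_price
3 | 20
4 | 10

Derivation:
After WHERE (2 rows):
items.code | items.score | items.price | items.kind
X1 | 4 | 10 | gray
X1 | 3 | 20 | green
After GROUP BY (2 rows):
items.score | max_price
4 | 10
3 | 20
After ORDER BY (2 rows):
items.score | max_price
3 | 20
4 | 10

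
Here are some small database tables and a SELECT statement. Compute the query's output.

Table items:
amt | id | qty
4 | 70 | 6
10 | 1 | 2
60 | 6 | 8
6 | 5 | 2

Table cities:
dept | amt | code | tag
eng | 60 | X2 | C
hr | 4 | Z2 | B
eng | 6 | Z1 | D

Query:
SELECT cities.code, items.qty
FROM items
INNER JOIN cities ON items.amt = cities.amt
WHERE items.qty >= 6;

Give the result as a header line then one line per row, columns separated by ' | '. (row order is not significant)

After JOIN cities (3 rows):
items.amt | items.id | items.qty | cities.dept | cities.amt | cities.code | cities.tag
4 | 70 | 6 | hr | 4 | Z2 | B
60 | 6 | 8 | eng | 60 | X2 | C
6 | 5 | 2 | eng | 6 | Z1 | D
After WHERE (2 rows):
items.amt | items.id | items.qty | cities.dept | cities.amt | cities.code | cities.tag
4 | 70 | 6 | hr | 4 | Z2 | B
60 | 6 | 8 | eng | 60 | X2 | C
After SELECT (2 rows):
cities.code | items.qty
Z2 | 6
X2 | 8

== RESULT ==
cities.code | items.qty
Z2 | 6
X2 | 8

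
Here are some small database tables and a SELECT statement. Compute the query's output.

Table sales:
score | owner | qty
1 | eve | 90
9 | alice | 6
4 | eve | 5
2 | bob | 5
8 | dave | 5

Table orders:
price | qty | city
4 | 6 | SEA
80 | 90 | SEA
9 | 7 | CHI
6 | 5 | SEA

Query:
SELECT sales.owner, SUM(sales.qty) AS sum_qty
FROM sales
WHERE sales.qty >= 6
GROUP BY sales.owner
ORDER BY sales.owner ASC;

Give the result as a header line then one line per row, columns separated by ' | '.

== RESULT ==
sales.owner | sum_qty
alice | 6
eve | 90

Derivation:
After WHERE (2 rows):
sales.score | sales.owner | sales.qty
1 | eve | 90
9 | alice | 6
After GROUP BY (2 rows):
sales.owner | sum_qty
eve | 90
alice | 6
After ORDER BY (2 rows):
sales.owner | sum_qty
alice | 6
eve | 90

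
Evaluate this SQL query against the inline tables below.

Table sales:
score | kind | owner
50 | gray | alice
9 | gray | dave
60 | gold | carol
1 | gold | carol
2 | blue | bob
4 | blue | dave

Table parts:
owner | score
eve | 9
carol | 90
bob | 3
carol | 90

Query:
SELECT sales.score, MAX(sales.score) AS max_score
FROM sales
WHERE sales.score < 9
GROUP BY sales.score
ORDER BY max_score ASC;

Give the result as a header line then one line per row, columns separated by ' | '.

== RESULT ==
sales.score | max_score
1 | 1
2 | 2
4 | 4

Derivation:
After WHERE (3 rows):
sales.score | sales.kind | sales.owner
1 | gold | carol
2 | blue | bob
4 | blue | dave
After GROUP BY (3 rows):
sales.score | max_score
1 | 1
2 | 2
4 | 4
After ORDER BY (3 rows):
sales.score | max_score
1 | 1
2 | 2
4 | 4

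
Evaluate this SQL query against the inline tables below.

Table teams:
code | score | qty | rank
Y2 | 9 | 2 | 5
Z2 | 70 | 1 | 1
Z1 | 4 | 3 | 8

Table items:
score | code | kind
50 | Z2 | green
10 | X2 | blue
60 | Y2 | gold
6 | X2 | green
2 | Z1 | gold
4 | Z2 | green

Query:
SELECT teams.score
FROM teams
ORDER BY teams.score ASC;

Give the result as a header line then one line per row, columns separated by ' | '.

After SELECT (3 rows):
teams.score
9
70
4
After ORDER BY (3 rows):
teams.score
4
9
70

== RESULT ==
teams.score
4
9
70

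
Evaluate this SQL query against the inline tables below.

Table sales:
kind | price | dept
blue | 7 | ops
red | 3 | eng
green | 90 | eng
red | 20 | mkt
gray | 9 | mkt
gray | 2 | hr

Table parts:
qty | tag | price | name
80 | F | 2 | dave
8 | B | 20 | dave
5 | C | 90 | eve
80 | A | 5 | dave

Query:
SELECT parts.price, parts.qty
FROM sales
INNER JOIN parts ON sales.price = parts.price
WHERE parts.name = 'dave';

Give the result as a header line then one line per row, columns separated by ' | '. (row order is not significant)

After JOIN parts (3 rows):
sales.kind | sales.price | sales.dept | parts.qty | parts.tag | parts.price | parts.name
green | 90 | eng | 5 | C | 90 | eve
red | 20 | mkt | 8 | B | 20 | dave
gray | 2 | hr | 80 | F | 2 | dave
After WHERE (2 rows):
sales.kind | sales.price | sales.dept | parts.qty | parts.tag | parts.price | parts.name
red | 20 | mkt | 8 | B | 20 | dave
gray | 2 | hr | 80 | F | 2 | dave
After SELECT (2 rows):
parts.price | parts.qty
20 | 8
2 | 80

== RESULT ==
parts.price | parts.qty
20 | 8
2 | 80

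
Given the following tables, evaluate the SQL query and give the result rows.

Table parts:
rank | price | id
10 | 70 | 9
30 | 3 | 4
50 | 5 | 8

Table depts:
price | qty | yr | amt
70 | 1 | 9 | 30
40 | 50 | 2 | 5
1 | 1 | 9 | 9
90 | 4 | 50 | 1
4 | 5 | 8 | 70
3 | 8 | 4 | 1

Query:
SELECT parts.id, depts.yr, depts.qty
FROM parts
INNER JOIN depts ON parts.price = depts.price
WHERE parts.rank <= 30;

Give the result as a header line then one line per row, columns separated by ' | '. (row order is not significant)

After JOIN depts (2 rows):
parts.rank | parts.price | parts.id | depts.price | depts.qty | depts.yr | depts.amt
10 | 70 | 9 | 70 | 1 | 9 | 30
30 | 3 | 4 | 3 | 8 | 4 | 1
After WHERE (2 rows):
parts.rank | parts.price | parts.id | depts.price | depts.qty | depts.yr | depts.amt
10 | 70 | 9 | 70 | 1 | 9 | 30
30 | 3 | 4 | 3 | 8 | 4 | 1
After SELECT (2 rows):
parts.id | depts.yr | depts.qty
9 | 9 | 1
4 | 4 | 8

== RESULT ==
parts.id | depts.yr | depts.qty
9 | 9 | 1
4 | 4 | 8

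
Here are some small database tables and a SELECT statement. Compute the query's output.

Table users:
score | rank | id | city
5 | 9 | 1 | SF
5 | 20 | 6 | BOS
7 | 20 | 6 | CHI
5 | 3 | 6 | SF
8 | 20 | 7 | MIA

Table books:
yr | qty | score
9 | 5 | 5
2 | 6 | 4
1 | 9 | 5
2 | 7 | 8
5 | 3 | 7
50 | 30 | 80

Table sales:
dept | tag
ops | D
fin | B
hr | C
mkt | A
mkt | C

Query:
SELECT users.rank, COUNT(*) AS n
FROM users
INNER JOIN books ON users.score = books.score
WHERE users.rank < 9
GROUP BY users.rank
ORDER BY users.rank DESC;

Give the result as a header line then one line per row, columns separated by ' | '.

== RESULT ==
users.rank | n
3 | 2

Derivation:
After JOIN books (8 rows):
users.score | users.rank | users.id | users.city | books.yr | books.qty | books.score
5 | 9 | 1 | SF | 9 | 5 | 5
5 | 9 | 1 | SF | 1 | 9 | 5
5 | 20 | 6 | BOS | 9 | 5 | 5
5 | 20 | 6 | BOS | 1 | 9 | 5
7 | 20 | 6 | CHI | 5 | 3 | 7
5 | 3 | 6 | SF | 9 | 5 | 5
5 | 3 | 6 | SF | 1 | 9 | 5
8 | 20 | 7 | MIA | 2 | 7 | 8
After WHERE (2 rows):
users.score | users.rank | users.id | users.city | books.yr | books.qty | books.score
5 | 3 | 6 | SF | 9 | 5 | 5
5 | 3 | 6 | SF | 1 | 9 | 5
After GROUP BY (1 rows):
users.rank | n
3 | 2
After ORDER BY (1 rows):
users.rank | n
3 | 2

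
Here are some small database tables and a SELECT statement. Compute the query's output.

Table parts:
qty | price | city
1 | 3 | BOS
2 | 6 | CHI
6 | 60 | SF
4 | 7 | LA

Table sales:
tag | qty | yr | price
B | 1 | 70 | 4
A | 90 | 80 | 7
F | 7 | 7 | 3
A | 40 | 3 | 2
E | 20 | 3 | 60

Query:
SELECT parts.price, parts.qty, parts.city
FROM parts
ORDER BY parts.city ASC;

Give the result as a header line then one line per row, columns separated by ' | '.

== RESULT ==
parts.price | parts.qty | parts.city
3 | 1 | BOS
6 | 2 | CHI
7 | 4 | LA
60 | 6 | SF

Derivation:
After SELECT (4 rows):
parts.price | parts.qty | parts.city
3 | 1 | BOS
6 | 2 | CHI
60 | 6 | SF
7 | 4 | LA
After ORDER BY (4 rows):
parts.price | parts.qty | parts.city
3 | 1 | BOS
6 | 2 | CHI
7 | 4 | LA
60 | 6 | SF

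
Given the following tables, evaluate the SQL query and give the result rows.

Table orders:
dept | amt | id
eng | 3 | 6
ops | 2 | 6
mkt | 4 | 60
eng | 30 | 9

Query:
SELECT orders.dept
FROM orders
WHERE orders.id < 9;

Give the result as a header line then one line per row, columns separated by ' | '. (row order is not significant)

== RESULT ==
orders.dept
eng
ops

Derivation:
After WHERE (2 rows):
orders.dept | orders.amt | orders.id
eng | 3 | 6
ops | 2 | 6
After SELECT (2 rows):
orders.dept
eng
ops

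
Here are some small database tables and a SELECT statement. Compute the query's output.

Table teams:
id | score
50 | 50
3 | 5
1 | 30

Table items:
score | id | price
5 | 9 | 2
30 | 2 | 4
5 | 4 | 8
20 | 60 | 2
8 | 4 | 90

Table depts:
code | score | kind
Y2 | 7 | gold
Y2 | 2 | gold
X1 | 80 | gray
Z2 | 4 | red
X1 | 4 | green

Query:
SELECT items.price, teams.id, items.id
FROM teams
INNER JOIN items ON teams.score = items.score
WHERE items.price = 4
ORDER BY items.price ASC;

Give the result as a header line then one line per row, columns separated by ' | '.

After JOIN items (3 rows):
teams.id | teams.score | items.score | items.id | items.price
3 | 5 | 5 | 9 | 2
3 | 5 | 5 | 4 | 8
1 | 30 | 30 | 2 | 4
After WHERE (1 rows):
teams.id | teams.score | items.score | items.id | items.price
1 | 30 | 30 | 2 | 4
After SELECT (1 rows):
items.price | teams.id | items.id
4 | 1 | 2
After ORDER BY (1 rows):
items.price | teams.id | items.id
4 | 1 | 2

== RESULT ==
items.price | teams.id | items.id
4 | 1 | 2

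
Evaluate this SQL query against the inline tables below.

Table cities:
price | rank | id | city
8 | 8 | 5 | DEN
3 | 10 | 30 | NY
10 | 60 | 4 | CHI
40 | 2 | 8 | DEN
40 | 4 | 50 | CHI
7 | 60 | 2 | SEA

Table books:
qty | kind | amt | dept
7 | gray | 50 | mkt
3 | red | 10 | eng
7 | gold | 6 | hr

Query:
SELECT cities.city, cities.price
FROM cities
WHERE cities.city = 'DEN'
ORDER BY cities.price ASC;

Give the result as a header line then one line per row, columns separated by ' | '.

== RESULT ==
cities.city | cities.price
DEN | 8
DEN | 40

Derivation:
After WHERE (2 rows):
cities.price | cities.rank | cities.id | cities.city
8 | 8 | 5 | DEN
40 | 2 | 8 | DEN
After SELECT (2 rows):
cities.city | cities.price
DEN | 8
DEN | 40
After ORDER BY (2 rows):
cities.city | cities.price
DEN | 8
DEN | 40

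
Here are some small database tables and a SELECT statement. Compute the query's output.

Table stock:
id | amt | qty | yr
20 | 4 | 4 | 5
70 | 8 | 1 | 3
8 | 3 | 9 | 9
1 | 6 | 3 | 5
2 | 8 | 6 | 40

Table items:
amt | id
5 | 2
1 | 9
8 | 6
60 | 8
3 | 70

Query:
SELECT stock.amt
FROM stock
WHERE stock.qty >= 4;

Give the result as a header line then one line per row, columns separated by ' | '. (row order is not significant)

After WHERE (3 rows):
stock.id | stock.amt | stock.qty | stock.yr
20 | 4 | 4 | 5
8 | 3 | 9 | 9
2 | 8 | 6 | 40
After SELECT (3 rows):
stock.amt
4
3
8

== RESULT ==
stock.amt
4
3
8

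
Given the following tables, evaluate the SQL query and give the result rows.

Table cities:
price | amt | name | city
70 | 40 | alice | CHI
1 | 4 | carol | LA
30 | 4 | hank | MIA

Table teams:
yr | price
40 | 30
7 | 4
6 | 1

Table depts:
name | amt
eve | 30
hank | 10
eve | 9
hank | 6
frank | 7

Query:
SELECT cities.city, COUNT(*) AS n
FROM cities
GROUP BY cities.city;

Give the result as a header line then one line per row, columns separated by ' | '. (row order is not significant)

After GROUP BY (3 rows):
cities.city | n
CHI | 1
LA | 1
MIA | 1

== RESULT ==
cities.city | n
CHI | 1
LA | 1
MIA | 1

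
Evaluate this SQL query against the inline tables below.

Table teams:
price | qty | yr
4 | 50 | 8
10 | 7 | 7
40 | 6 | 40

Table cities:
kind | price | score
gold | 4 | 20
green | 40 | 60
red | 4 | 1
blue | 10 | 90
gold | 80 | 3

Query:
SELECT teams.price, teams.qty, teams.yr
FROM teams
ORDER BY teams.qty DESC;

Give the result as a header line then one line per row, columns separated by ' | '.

After SELECT (3 rows):
teams.price | teams.qty | teams.yr
4 | 50 | 8
10 | 7 | 7
40 | 6 | 40
After ORDER BY (3 rows):
teams.price | teams.qty | teams.yr
4 | 50 | 8
10 | 7 | 7
40 | 6 | 40

== RESULT ==
teams.price | teams.qty | teams.yr
4 | 50 | 8
10 | 7 | 7
40 | 6 | 40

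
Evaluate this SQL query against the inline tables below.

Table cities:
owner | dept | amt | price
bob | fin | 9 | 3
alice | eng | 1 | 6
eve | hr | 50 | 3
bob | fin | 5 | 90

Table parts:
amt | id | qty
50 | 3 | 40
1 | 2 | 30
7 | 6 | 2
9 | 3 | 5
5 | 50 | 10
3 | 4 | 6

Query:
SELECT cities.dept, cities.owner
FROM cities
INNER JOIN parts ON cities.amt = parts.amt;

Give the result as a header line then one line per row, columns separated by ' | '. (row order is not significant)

== RESULT ==
cities.dept | cities.owner
fin | bob
eng | alice
hr | eve
fin | bob

Derivation:
After JOIN parts (4 rows):
cities.owner | cities.dept | cities.amt | cities.price | parts.amt | parts.id | parts.qty
bob | fin | 9 | 3 | 9 | 3 | 5
alice | eng | 1 | 6 | 1 | 2 | 30
eve | hr | 50 | 3 | 50 | 3 | 40
bob | fin | 5 | 90 | 5 | 50 | 10
After SELECT (4 rows):
cities.dept | cities.owner
fin | bob
eng | alice
hr | eve
fin | bob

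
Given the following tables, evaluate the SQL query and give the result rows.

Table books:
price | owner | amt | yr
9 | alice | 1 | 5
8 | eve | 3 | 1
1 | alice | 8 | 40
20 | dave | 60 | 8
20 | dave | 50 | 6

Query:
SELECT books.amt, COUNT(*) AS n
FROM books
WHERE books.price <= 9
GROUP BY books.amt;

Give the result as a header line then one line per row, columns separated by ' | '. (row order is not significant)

== RESULT ==
books.amt | n
1 | 1
3 | 1
8 | 1

Derivation:
After WHERE (3 rows):
books.price | books.owner | books.amt | books.yr
9 | alice | 1 | 5
8 | eve | 3 | 1
1 | alice | 8 | 40
After GROUP BY (3 rows):
books.amt | n
1 | 1
3 | 1
8 | 1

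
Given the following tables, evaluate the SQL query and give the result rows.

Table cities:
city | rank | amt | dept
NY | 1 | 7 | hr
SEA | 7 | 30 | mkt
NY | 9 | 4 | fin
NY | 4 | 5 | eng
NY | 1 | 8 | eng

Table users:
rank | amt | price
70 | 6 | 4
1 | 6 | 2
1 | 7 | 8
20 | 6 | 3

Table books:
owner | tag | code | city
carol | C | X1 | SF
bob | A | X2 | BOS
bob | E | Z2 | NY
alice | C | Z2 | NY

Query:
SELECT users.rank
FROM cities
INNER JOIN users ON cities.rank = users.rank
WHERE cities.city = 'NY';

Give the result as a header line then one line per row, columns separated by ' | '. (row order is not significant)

== RESULT ==
users.rank
1
1
1
1

Derivation:
After JOIN users (4 rows):
cities.city | cities.rank | cities.amt | cities.dept | users.rank | users.amt | users.price
NY | 1 | 7 | hr | 1 | 6 | 2
NY | 1 | 7 | hr | 1 | 7 | 8
NY | 1 | 8 | eng | 1 | 6 | 2
NY | 1 | 8 | eng | 1 | 7 | 8
After WHERE (4 rows):
cities.city | cities.rank | cities.amt | cities.dept | users.rank | users.amt | users.price
NY | 1 | 7 | hr | 1 | 6 | 2
NY | 1 | 7 | hr | 1 | 7 | 8
NY | 1 | 8 | eng | 1 | 6 | 2
NY | 1 | 8 | eng | 1 | 7 | 8
After SELECT (4 rows):
users.rank
1
1
1
1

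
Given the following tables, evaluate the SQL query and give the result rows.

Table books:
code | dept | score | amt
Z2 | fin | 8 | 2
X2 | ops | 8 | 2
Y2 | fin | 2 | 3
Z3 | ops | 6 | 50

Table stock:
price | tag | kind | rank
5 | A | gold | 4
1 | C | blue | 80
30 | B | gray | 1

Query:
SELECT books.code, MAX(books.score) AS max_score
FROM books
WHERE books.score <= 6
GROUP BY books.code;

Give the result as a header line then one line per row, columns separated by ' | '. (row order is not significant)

== RESULT ==
books.code | max_score
Y2 | 2
Z3 | 6

Derivation:
After WHERE (2 rows):
books.code | books.dept | books.score | books.amt
Y2 | fin | 2 | 3
Z3 | ops | 6 | 50
After GROUP BY (2 rows):
books.code | max_score
Y2 | 2
Z3 | 6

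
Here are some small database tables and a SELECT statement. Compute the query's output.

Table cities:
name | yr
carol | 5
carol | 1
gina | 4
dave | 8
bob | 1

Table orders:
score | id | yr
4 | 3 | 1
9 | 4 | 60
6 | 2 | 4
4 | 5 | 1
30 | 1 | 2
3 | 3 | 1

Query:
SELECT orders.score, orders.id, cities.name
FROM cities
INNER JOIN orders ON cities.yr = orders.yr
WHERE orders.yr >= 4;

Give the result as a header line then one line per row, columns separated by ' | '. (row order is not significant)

After JOIN orders (7 rows):
cities.name | cities.yr | orders.score | orders.id | orders.yr
carol | 1 | 4 | 3 | 1
carol | 1 | 4 | 5 | 1
carol | 1 | 3 | 3 | 1
gina | 4 | 6 | 2 | 4
bob | 1 | 4 | 3 | 1
bob | 1 | 4 | 5 | 1
bob | 1 | 3 | 3 | 1
After WHERE (1 rows):
cities.name | cities.yr | orders.score | orders.id | orders.yr
gina | 4 | 6 | 2 | 4
After SELECT (1 rows):
orders.score | orders.id | cities.name
6 | 2 | gina

== RESULT ==
orders.score | orders.id | cities.name
6 | 2 | gina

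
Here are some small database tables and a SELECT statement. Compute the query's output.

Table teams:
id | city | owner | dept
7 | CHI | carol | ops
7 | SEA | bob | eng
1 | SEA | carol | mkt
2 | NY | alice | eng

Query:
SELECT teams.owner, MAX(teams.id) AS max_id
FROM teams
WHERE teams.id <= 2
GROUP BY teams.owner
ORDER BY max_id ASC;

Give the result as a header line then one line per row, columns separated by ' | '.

After WHERE (2 rows):
teams.id | teams.city | teams.owner | teams.dept
1 | SEA | carol | mkt
2 | NY | alice | eng
After GROUP BY (2 rows):
teams.owner | max_id
carol | 1
alice | 2
After ORDER BY (2 rows):
teams.owner | max_id
carol | 1
alice | 2

== RESULT ==
teams.owner | max_id
carol | 1
alice | 2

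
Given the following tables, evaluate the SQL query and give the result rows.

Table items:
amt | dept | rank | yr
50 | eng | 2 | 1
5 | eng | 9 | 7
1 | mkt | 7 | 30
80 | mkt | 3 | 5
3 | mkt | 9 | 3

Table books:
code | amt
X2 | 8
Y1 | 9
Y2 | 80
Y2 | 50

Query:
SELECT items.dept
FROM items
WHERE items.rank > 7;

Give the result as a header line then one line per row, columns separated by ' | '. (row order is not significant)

After WHERE (2 rows):
items.amt | items.dept | items.rank | items.yr
5 | eng | 9 | 7
3 | mkt | 9 | 3
After SELECT (2 rows):
items.dept
eng
mkt

== RESULT ==
items.dept
eng
mkt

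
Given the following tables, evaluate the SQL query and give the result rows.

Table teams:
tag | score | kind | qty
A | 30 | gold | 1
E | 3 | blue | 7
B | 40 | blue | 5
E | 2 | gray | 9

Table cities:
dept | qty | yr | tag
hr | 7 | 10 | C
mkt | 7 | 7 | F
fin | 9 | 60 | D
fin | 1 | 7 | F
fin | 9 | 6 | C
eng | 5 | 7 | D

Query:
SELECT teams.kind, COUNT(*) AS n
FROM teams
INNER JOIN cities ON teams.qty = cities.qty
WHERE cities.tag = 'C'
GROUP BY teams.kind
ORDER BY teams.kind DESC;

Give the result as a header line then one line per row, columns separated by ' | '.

After JOIN cities (6 rows):
teams.tag | teams.score | teams.kind | teams.qty | cities.dept | cities.qty | cities.yr | cities.tag
A | 30 | gold | 1 | fin | 1 | 7 | F
E | 3 | blue | 7 | hr | 7 | 10 | C
E | 3 | blue | 7 | mkt | 7 | 7 | F
B | 40 | blue | 5 | eng | 5 | 7 | D
E | 2 | gray | 9 | fin | 9 | 60 | D
E | 2 | gray | 9 | fin | 9 | 6 | C
After WHERE (2 rows):
teams.tag | teams.score | teams.kind | teams.qty | cities.dept | cities.qty | cities.yr | cities.tag
E | 3 | blue | 7 | hr | 7 | 10 | C
E | 2 | gray | 9 | fin | 9 | 6 | C
After GROUP BY (2 rows):
teams.kind | n
blue | 1
gray | 1
After ORDER BY (2 rows):
teams.kind | n
gray | 1
blue | 1

== RESULT ==
teams.kind | n
gray | 1
blue | 1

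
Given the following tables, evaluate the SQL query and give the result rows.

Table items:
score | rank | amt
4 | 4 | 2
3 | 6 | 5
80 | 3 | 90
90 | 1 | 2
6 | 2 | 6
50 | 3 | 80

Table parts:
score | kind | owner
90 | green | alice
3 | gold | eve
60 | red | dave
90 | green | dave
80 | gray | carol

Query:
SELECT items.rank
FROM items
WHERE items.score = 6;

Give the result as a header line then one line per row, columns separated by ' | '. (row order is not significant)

After WHERE (1 rows):
items.score | items.rank | items.amt
6 | 2 | 6
After SELECT (1 rows):
items.rank
2

== RESULT ==
items.rank
2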